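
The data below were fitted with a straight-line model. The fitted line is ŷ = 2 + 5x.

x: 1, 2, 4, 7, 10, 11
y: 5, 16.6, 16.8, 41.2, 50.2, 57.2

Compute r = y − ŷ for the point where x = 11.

r = 0.2

ŷ = 2 + 5·11 = 57
r = 57.2 − 57 = 0.2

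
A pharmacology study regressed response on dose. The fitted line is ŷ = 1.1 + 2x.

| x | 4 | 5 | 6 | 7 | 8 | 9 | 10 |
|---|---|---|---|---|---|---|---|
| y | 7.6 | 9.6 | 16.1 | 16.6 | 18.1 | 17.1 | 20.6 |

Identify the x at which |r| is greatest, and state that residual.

x=4: ŷ = 1.1 + 2·4 = 9.1; r = 7.6 − 9.1 = -1.5
x=5: ŷ = 1.1 + 2·5 = 11.1; r = 9.6 − 11.1 = -1.5
x=6: ŷ = 1.1 + 2·6 = 13.1; r = 16.1 − 13.1 = 3
x=7: ŷ = 1.1 + 2·7 = 15.1; r = 16.6 − 15.1 = 1.5
x=8: ŷ = 1.1 + 2·8 = 17.1; r = 18.1 − 17.1 = 1
x=9: ŷ = 1.1 + 2·9 = 19.1; r = 17.1 − 19.1 = -2
x=10: ŷ = 1.1 + 2·10 = 21.1; r = 20.6 − 21.1 = -0.5
Largest |r| is 3 at x = 6, residual 3.

x = 6, r = 3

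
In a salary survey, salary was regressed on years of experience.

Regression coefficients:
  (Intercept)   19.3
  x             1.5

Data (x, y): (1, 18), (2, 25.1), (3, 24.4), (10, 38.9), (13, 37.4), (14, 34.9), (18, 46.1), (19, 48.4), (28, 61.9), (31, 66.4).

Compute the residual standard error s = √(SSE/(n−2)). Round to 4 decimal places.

x=1: ŷ = 19.3 + 1.5·1 = 20.8; e = 18 − 20.8 = -2.8
x=2: ŷ = 19.3 + 1.5·2 = 22.3; e = 25.1 − 22.3 = 2.8
x=3: ŷ = 19.3 + 1.5·3 = 23.8; e = 24.4 − 23.8 = 0.6
x=10: ŷ = 19.3 + 1.5·10 = 34.3; e = 38.9 − 34.3 = 4.6
x=13: ŷ = 19.3 + 1.5·13 = 38.8; e = 37.4 − 38.8 = -1.4
x=14: ŷ = 19.3 + 1.5·14 = 40.3; e = 34.9 − 40.3 = -5.4
x=18: ŷ = 19.3 + 1.5·18 = 46.3; e = 46.1 − 46.3 = -0.2
x=19: ŷ = 19.3 + 1.5·19 = 47.8; e = 48.4 − 47.8 = 0.6
x=28: ŷ = 19.3 + 1.5·28 = 61.3; e = 61.9 − 61.3 = 0.6
x=31: ŷ = 19.3 + 1.5·31 = 65.8; e = 66.4 − 65.8 = 0.6
SSE = 7.84 + 7.84 + 0.36 + 21.16 + 1.96 + 29.16 + 0.04 + 0.36 + 0.36 + 0.36 = 69.44
s = √(69.44/8) = √8.68 ≈ 2.9462

s = 2.9462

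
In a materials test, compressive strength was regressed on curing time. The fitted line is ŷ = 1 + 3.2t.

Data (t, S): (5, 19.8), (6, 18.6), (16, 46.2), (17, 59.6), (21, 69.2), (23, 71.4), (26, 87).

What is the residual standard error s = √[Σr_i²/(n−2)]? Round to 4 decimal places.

s = 4.0773

t=5: ŷ = 1 + 3.2·5 = 17; r = 19.8 − 17 = 2.8
t=6: ŷ = 1 + 3.2·6 = 20.2; r = 18.6 − 20.2 = -1.6
t=16: ŷ = 1 + 3.2·16 = 52.2; r = 46.2 − 52.2 = -6
t=17: ŷ = 1 + 3.2·17 = 55.4; r = 59.6 − 55.4 = 4.2
t=21: ŷ = 1 + 3.2·21 = 68.2; r = 69.2 − 68.2 = 1
t=23: ŷ = 1 + 3.2·23 = 74.6; r = 71.4 − 74.6 = -3.2
t=26: ŷ = 1 + 3.2·26 = 84.2; r = 87 − 84.2 = 2.8
SSE = 7.84 + 2.56 + 36 + 17.64 + 1 + 10.24 + 7.84 = 83.12
s = √(83.12/5) = √16.624 ≈ 4.0773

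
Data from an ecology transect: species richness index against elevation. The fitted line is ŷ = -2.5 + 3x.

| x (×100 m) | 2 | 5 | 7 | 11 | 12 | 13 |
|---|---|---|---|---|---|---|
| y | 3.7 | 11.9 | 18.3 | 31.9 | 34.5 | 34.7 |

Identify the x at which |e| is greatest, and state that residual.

x = 13, e = -1.8

x=2: ŷ = -2.5 + 3·2 = 3.5; e = 3.7 − 3.5 = 0.2
x=5: ŷ = -2.5 + 3·5 = 12.5; e = 11.9 − 12.5 = -0.6
x=7: ŷ = -2.5 + 3·7 = 18.5; e = 18.3 − 18.5 = -0.2
x=11: ŷ = -2.5 + 3·11 = 30.5; e = 31.9 − 30.5 = 1.4
x=12: ŷ = -2.5 + 3·12 = 33.5; e = 34.5 − 33.5 = 1
x=13: ŷ = -2.5 + 3·13 = 36.5; e = 34.7 − 36.5 = -1.8
Largest |e| is 1.8 at x = 13, residual -1.8.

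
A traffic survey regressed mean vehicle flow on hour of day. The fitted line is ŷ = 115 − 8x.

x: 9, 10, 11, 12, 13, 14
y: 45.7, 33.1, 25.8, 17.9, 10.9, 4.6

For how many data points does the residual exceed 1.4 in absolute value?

x=9: ŷ = 115 − 8·9 = 43; e = 45.7 − 43 = 2.7
x=10: ŷ = 115 − 8·10 = 35; e = 33.1 − 35 = -1.9
x=11: ŷ = 115 − 8·11 = 27; e = 25.8 − 27 = -1.2
x=12: ŷ = 115 − 8·12 = 19; e = 17.9 − 19 = -1.1
x=13: ŷ = 115 − 8·13 = 11; e = 10.9 − 11 = -0.1
x=14: ŷ = 115 − 8·14 = 3; e = 4.6 − 3 = 1.6
|e| > 1.4: x=9 (|e|=2.7), x=10 (|e|=1.9), x=14 (|e|=1.6) → 3

3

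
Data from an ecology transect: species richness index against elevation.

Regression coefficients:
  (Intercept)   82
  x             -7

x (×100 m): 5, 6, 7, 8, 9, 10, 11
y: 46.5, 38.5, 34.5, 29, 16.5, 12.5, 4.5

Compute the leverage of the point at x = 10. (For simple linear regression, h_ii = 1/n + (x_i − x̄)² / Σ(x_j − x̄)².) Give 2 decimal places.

x̄ = (5 + 6 + 7 + 8 + 9 + 10 + 11)/7 = 8
Σ(x − x̄)² = 9 + 4 + 1 + 0 + 1 + 4 + 9 = 28
h = 1/7 + (2)²/28 = 0.142857 + 0.142857 = 0.29

h = 0.29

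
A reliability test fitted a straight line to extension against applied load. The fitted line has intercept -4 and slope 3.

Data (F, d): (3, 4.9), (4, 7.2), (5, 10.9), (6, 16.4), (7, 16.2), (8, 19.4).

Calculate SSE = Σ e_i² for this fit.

SSE = 7.42

F=3: ŷ = -4 + 3·3 = 5; e = 4.9 − 5 = -0.1
F=4: ŷ = -4 + 3·4 = 8; e = 7.2 − 8 = -0.8
F=5: ŷ = -4 + 3·5 = 11; e = 10.9 − 11 = -0.1
F=6: ŷ = -4 + 3·6 = 14; e = 16.4 − 14 = 2.4
F=7: ŷ = -4 + 3·7 = 17; e = 16.2 − 17 = -0.8
F=8: ŷ = -4 + 3·8 = 20; e = 19.4 − 20 = -0.6
SSE = 0.01 + 0.64 + 0.01 + 5.76 + 0.64 + 0.36 = 7.42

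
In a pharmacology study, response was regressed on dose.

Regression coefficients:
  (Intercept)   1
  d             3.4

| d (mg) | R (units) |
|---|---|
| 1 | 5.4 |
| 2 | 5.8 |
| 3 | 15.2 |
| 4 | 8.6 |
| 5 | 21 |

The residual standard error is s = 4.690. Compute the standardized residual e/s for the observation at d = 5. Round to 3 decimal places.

0.640

R̂ = 1 + 3.4·5 = 18
e = 21 − 18 = 3
e/s = 3 / 4.690 = 0.640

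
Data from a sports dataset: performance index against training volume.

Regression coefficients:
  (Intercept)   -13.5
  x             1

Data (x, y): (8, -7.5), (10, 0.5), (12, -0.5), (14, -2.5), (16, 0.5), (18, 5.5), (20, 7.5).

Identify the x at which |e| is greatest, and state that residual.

x = 10, e = 4

x=8: ŷ = -13.5 + 8 = -5.5; e = -7.5 − (-5.5) = -2
x=10: ŷ = -13.5 + 10 = -3.5; e = 0.5 − (-3.5) = 4
x=12: ŷ = -13.5 + 12 = -1.5; e = -0.5 − (-1.5) = 1
x=14: ŷ = -13.5 + 14 = 0.5; e = -2.5 − 0.5 = -3
x=16: ŷ = -13.5 + 16 = 2.5; e = 0.5 − 2.5 = -2
x=18: ŷ = -13.5 + 18 = 4.5; e = 5.5 − 4.5 = 1
x=20: ŷ = -13.5 + 20 = 6.5; e = 7.5 − 6.5 = 1
Largest |e| is 4 at x = 10, residual 4.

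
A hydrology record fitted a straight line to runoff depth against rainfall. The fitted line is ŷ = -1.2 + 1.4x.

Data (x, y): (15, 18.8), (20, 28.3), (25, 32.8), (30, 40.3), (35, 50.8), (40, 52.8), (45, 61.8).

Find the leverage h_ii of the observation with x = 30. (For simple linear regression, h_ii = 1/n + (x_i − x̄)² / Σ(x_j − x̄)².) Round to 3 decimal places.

h = 0.143

x̄ = (15 + 20 + 25 + 30 + 35 + 40 + 45)/7 = 30
Σ(x − x̄)² = 225 + 100 + 25 + 0 + 25 + 100 + 225 = 700
h = 1/7 + (0)²/700 = 0.142857 + 0 = 0.143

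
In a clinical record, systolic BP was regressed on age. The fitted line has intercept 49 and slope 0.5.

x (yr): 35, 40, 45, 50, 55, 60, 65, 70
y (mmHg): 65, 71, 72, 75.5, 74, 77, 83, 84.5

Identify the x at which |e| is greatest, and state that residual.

x = 55, e = -2.5

x=35: ŷ = 49 + 0.5·35 = 66.5; e = 65 − 66.5 = -1.5
x=40: ŷ = 49 + 0.5·40 = 69; e = 71 − 69 = 2
x=45: ŷ = 49 + 0.5·45 = 71.5; e = 72 − 71.5 = 0.5
x=50: ŷ = 49 + 0.5·50 = 74; e = 75.5 − 74 = 1.5
x=55: ŷ = 49 + 0.5·55 = 76.5; e = 74 − 76.5 = -2.5
x=60: ŷ = 49 + 0.5·60 = 79; e = 77 − 79 = -2
x=65: ŷ = 49 + 0.5·65 = 81.5; e = 83 − 81.5 = 1.5
x=70: ŷ = 49 + 0.5·70 = 84; e = 84.5 − 84 = 0.5
Largest |e| is 2.5 at x = 55, residual -2.5.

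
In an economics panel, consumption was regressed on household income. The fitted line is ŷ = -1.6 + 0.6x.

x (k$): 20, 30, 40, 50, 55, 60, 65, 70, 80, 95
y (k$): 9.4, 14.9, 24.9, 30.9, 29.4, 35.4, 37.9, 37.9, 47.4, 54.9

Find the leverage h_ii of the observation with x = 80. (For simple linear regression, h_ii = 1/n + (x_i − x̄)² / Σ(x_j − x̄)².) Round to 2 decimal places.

x̄ = (20 + 30 + 40 + 50 + 55 + 60 + 65 + 70 + 80 + 95)/10 = 56.5
Σ(x − x̄)² = 1332.25 + 702.25 + 272.25 + 42.25 + 2.25 + 12.25 + 72.25 + 182.25 + 552.25 + 1482.25 = 4652.5
h = 1/10 + (23.5)²/4652.5 = 0.1 + 0.1187 = 0.22

h = 0.22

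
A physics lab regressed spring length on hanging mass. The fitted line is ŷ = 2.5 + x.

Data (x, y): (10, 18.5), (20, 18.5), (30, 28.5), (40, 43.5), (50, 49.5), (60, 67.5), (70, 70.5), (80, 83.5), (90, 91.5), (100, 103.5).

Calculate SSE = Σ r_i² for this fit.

x=10: ŷ = 2.5 + 10 = 12.5; r = 18.5 − 12.5 = 6
x=20: ŷ = 2.5 + 20 = 22.5; r = 18.5 − 22.5 = -4
x=30: ŷ = 2.5 + 30 = 32.5; r = 28.5 − 32.5 = -4
x=40: ŷ = 2.5 + 40 = 42.5; r = 43.5 − 42.5 = 1
x=50: ŷ = 2.5 + 50 = 52.5; r = 49.5 − 52.5 = -3
x=60: ŷ = 2.5 + 60 = 62.5; r = 67.5 − 62.5 = 5
x=70: ŷ = 2.5 + 70 = 72.5; r = 70.5 − 72.5 = -2
x=80: ŷ = 2.5 + 80 = 82.5; r = 83.5 − 82.5 = 1
x=90: ŷ = 2.5 + 90 = 92.5; r = 91.5 − 92.5 = -1
x=100: ŷ = 2.5 + 100 = 102.5; r = 103.5 − 102.5 = 1
SSE = 36 + 16 + 16 + 1 + 9 + 25 + 4 + 1 + 1 + 1 = 110

SSE = 110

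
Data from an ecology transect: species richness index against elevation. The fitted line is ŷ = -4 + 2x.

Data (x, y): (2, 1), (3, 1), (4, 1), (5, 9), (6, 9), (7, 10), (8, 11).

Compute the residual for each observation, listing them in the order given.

1, -1, -3, 3, 1, 0, -1

x=2: ŷ = -4 + 2·2 = 0; e = 1 − 0 = 1
x=3: ŷ = -4 + 2·3 = 2; e = 1 − 2 = -1
x=4: ŷ = -4 + 2·4 = 4; e = 1 − 4 = -3
x=5: ŷ = -4 + 2·5 = 6; e = 9 − 6 = 3
x=6: ŷ = -4 + 2·6 = 8; e = 9 − 8 = 1
x=7: ŷ = -4 + 2·7 = 10; e = 10 − 10 = 0
x=8: ŷ = -4 + 2·8 = 12; e = 11 − 12 = -1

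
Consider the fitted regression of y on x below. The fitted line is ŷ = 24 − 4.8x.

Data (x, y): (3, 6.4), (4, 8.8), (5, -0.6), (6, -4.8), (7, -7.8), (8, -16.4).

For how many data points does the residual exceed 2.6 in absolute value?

x=3: ŷ = 24 − 4.8·3 = 9.6; r = 6.4 − 9.6 = -3.2
x=4: ŷ = 24 − 4.8·4 = 4.8; r = 8.8 − 4.8 = 4
x=5: ŷ = 24 − 4.8·5 = 0; r = -0.6 − 0 = -0.6
x=6: ŷ = 24 − 4.8·6 = -4.8; r = -4.8 − (-4.8) = 0
x=7: ŷ = 24 − 4.8·7 = -9.6; r = -7.8 − (-9.6) = 1.8
x=8: ŷ = 24 − 4.8·8 = -14.4; r = -16.4 − (-14.4) = -2
|r| > 2.6: x=3 (|r|=3.2), x=4 (|r|=4) → 2

2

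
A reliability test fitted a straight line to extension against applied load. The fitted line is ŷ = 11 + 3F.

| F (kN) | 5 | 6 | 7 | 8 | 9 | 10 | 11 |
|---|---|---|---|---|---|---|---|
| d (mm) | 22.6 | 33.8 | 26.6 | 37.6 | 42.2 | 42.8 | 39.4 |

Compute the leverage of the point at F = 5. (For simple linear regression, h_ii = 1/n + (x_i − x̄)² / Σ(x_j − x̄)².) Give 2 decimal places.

F̄ = (5 + 6 + 7 + 8 + 9 + 10 + 11)/7 = 8
Σ(F − F̄)² = 9 + 4 + 1 + 0 + 1 + 4 + 9 = 28
h = 1/7 + (-3)²/28 = 0.142857 + 0.321429 = 0.46

h = 0.46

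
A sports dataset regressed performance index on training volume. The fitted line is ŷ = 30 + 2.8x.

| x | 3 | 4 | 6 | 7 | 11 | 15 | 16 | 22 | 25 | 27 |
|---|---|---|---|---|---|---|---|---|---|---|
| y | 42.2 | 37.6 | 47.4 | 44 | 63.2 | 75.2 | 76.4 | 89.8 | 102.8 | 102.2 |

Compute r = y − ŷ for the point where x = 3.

r = 3.8

ŷ = 30 + 2.8·3 = 38.4
r = 42.2 − 38.4 = 3.8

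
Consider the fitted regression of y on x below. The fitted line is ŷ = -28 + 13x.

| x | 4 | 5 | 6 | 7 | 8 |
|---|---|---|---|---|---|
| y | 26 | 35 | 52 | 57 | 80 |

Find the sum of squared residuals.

x=4: ŷ = -28 + 13·4 = 24; r = 26 − 24 = 2
x=5: ŷ = -28 + 13·5 = 37; r = 35 − 37 = -2
x=6: ŷ = -28 + 13·6 = 50; r = 52 − 50 = 2
x=7: ŷ = -28 + 13·7 = 63; r = 57 − 63 = -6
x=8: ŷ = -28 + 13·8 = 76; r = 80 − 76 = 4
SSE = 4 + 4 + 4 + 36 + 16 = 64

SSE = 64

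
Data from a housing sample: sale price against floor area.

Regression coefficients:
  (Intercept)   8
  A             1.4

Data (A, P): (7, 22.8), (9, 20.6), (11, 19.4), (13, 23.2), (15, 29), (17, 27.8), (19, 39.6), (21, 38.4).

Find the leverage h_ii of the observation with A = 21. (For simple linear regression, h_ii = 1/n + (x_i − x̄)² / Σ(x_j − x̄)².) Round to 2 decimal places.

h = 0.42

Ā = (7 + 9 + 11 + 13 + 15 + 17 + 19 + 21)/8 = 14
Σ(A − Ā)² = 49 + 25 + 9 + 1 + 1 + 9 + 25 + 49 = 168
h = 1/8 + (7)²/168 = 0.125 + 0.291667 = 0.42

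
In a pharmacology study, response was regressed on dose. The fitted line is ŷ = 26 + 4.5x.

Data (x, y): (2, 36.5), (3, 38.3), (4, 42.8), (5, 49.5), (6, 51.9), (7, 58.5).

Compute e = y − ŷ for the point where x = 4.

e = -1.2

ŷ = 26 + 4.5·4 = 44
e = 42.8 − 44 = -1.2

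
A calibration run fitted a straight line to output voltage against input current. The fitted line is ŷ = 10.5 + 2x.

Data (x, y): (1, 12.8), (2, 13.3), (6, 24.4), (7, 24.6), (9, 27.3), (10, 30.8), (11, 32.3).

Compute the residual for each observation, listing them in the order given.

0.3, -1.2, 1.9, 0.1, -1.2, 0.3, -0.2

x=1: ŷ = 10.5 + 2·1 = 12.5; r = 12.8 − 12.5 = 0.3
x=2: ŷ = 10.5 + 2·2 = 14.5; r = 13.3 − 14.5 = -1.2
x=6: ŷ = 10.5 + 2·6 = 22.5; r = 24.4 − 22.5 = 1.9
x=7: ŷ = 10.5 + 2·7 = 24.5; r = 24.6 − 24.5 = 0.1
x=9: ŷ = 10.5 + 2·9 = 28.5; r = 27.3 − 28.5 = -1.2
x=10: ŷ = 10.5 + 2·10 = 30.5; r = 30.8 − 30.5 = 0.3
x=11: ŷ = 10.5 + 2·11 = 32.5; r = 32.3 − 32.5 = -0.2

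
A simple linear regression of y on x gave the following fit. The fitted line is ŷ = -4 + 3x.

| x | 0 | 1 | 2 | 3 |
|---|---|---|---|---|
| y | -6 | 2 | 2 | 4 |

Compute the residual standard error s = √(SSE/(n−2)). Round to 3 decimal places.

x=0: ŷ = -4 + 3·0 = -4; r = -6 − (-4) = -2
x=1: ŷ = -4 + 3·1 = -1; r = 2 − (-1) = 3
x=2: ŷ = -4 + 3·2 = 2; r = 2 − 2 = 0
x=3: ŷ = -4 + 3·3 = 5; r = 4 − 5 = -1
SSE = 4 + 9 + 0 + 1 = 14
s = √(14/2) = √7 ≈ 2.646

s = 2.646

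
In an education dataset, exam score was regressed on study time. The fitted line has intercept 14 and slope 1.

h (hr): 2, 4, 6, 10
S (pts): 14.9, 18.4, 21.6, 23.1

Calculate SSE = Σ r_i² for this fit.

SSE = 4.74

h=2: Ŝ = 14 + 2 = 16; r = 14.9 − 16 = -1.1
h=4: Ŝ = 14 + 4 = 18; r = 18.4 − 18 = 0.4
h=6: Ŝ = 14 + 6 = 20; r = 21.6 − 20 = 1.6
h=10: Ŝ = 14 + 10 = 24; r = 23.1 − 24 = -0.9
SSE = 1.21 + 0.16 + 2.56 + 0.81 = 4.74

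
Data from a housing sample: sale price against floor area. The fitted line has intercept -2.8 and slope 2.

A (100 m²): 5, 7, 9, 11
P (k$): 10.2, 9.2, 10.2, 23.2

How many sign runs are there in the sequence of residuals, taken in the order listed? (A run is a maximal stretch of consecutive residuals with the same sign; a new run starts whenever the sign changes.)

3 runs

A=5: P̂ = -2.8 + 2·5 = 7.2; e = 10.2 − 7.2 = 3
A=7: P̂ = -2.8 + 2·7 = 11.2; e = 9.2 − 11.2 = -2
A=9: P̂ = -2.8 + 2·9 = 15.2; e = 10.2 − 15.2 = -5
A=11: P̂ = -2.8 + 2·11 = 19.2; e = 23.2 − 19.2 = 4
Signs: + − − +
Runs: +×1, −×2, +×1 → 3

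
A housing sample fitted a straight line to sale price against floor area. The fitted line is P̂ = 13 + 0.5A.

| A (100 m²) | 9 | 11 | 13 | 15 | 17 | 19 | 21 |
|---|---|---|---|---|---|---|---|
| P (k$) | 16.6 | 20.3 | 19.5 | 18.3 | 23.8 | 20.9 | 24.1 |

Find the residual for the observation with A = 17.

r = 2.3

P̂ = 13 + 0.5·17 = 21.5
r = 23.8 − 21.5 = 2.3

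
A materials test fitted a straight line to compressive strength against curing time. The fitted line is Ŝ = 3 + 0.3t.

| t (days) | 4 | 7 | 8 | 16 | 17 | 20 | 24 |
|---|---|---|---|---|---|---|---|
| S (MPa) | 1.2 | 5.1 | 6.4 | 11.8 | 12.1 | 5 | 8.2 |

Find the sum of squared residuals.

SSE = 62

t=4: Ŝ = 3 + 0.3·4 = 4.2; r = 1.2 − 4.2 = -3
t=7: Ŝ = 3 + 0.3·7 = 5.1; r = 5.1 − 5.1 = 0
t=8: Ŝ = 3 + 0.3·8 = 5.4; r = 6.4 − 5.4 = 1
t=16: Ŝ = 3 + 0.3·16 = 7.8; r = 11.8 − 7.8 = 4
t=17: Ŝ = 3 + 0.3·17 = 8.1; r = 12.1 − 8.1 = 4
t=20: Ŝ = 3 + 0.3·20 = 9; r = 5 − 9 = -4
t=24: Ŝ = 3 + 0.3·24 = 10.2; r = 8.2 − 10.2 = -2
SSE = 9 + 0 + 1 + 16 + 16 + 16 + 4 = 62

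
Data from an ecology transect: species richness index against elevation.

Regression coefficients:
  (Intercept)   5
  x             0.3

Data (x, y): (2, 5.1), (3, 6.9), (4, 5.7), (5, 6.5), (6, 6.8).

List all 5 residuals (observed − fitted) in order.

x=2: ŷ = 5 + 0.3·2 = 5.6; e = 5.1 − 5.6 = -0.5
x=3: ŷ = 5 + 0.3·3 = 5.9; e = 6.9 − 5.9 = 1
x=4: ŷ = 5 + 0.3·4 = 6.2; e = 5.7 − 6.2 = -0.5
x=5: ŷ = 5 + 0.3·5 = 6.5; e = 6.5 − 6.5 = 0
x=6: ŷ = 5 + 0.3·6 = 6.8; e = 6.8 − 6.8 = 0

-0.5, 1, -0.5, 0, 0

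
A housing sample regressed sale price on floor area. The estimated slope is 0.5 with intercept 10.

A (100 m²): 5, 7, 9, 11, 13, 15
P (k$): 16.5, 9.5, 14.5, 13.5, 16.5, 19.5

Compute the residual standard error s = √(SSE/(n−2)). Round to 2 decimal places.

s = 3.16

A=5: P̂ = 10 + 0.5·5 = 12.5; r = 16.5 − 12.5 = 4
A=7: P̂ = 10 + 0.5·7 = 13.5; r = 9.5 − 13.5 = -4
A=9: P̂ = 10 + 0.5·9 = 14.5; r = 14.5 − 14.5 = 0
A=11: P̂ = 10 + 0.5·11 = 15.5; r = 13.5 − 15.5 = -2
A=13: P̂ = 10 + 0.5·13 = 16.5; r = 16.5 − 16.5 = 0
A=15: P̂ = 10 + 0.5·15 = 17.5; r = 19.5 − 17.5 = 2
SSE = 16 + 16 + 0 + 4 + 0 + 4 = 40
s = √(40/4) = √10 ≈ 3.16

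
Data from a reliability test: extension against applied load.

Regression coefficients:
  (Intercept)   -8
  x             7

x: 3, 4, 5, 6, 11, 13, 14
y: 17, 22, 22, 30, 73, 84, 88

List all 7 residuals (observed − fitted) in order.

4, 2, -5, -4, 4, 1, -2

x=3: ŷ = -8 + 7·3 = 13; r = 17 − 13 = 4
x=4: ŷ = -8 + 7·4 = 20; r = 22 − 20 = 2
x=5: ŷ = -8 + 7·5 = 27; r = 22 − 27 = -5
x=6: ŷ = -8 + 7·6 = 34; r = 30 − 34 = -4
x=11: ŷ = -8 + 7·11 = 69; r = 73 − 69 = 4
x=13: ŷ = -8 + 7·13 = 83; r = 84 − 83 = 1
x=14: ŷ = -8 + 7·14 = 90; r = 88 − 90 = -2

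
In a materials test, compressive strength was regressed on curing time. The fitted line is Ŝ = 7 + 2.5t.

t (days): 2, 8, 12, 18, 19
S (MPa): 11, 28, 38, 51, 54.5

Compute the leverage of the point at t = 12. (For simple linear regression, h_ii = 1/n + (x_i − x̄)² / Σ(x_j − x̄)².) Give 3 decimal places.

t̄ = (2 + 8 + 12 + 18 + 19)/5 = 11.8
Σ(t − t̄)² = 96.04 + 14.44 + 0.04 + 38.44 + 51.84 = 200.8
h = 1/5 + (0.2)²/200.8 = 0.2 + 0.000199203 = 0.200

h = 0.200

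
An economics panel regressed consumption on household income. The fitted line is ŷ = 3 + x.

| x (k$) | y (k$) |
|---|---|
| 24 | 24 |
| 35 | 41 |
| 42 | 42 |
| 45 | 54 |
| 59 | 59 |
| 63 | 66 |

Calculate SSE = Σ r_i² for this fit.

SSE = 72

x=24: ŷ = 3 + 24 = 27; r = 24 − 27 = -3
x=35: ŷ = 3 + 35 = 38; r = 41 − 38 = 3
x=42: ŷ = 3 + 42 = 45; r = 42 − 45 = -3
x=45: ŷ = 3 + 45 = 48; r = 54 − 48 = 6
x=59: ŷ = 3 + 59 = 62; r = 59 − 62 = -3
x=63: ŷ = 3 + 63 = 66; r = 66 − 66 = 0
SSE = 9 + 9 + 9 + 36 + 9 + 0 = 72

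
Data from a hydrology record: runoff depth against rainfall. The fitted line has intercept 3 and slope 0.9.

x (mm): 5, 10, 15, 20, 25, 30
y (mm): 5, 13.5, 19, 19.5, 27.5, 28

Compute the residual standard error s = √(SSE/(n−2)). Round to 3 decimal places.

x=5: ŷ = 3 + 0.9·5 = 7.5; r = 5 − 7.5 = -2.5
x=10: ŷ = 3 + 0.9·10 = 12; r = 13.5 − 12 = 1.5
x=15: ŷ = 3 + 0.9·15 = 16.5; r = 19 − 16.5 = 2.5
x=20: ŷ = 3 + 0.9·20 = 21; r = 19.5 − 21 = -1.5
x=25: ŷ = 3 + 0.9·25 = 25.5; r = 27.5 − 25.5 = 2
x=30: ŷ = 3 + 0.9·30 = 30; r = 28 − 30 = -2
SSE = 6.25 + 2.25 + 6.25 + 2.25 + 4 + 4 = 25
s = √(25/4) = √6.25 ≈ 2.500

s = 2.500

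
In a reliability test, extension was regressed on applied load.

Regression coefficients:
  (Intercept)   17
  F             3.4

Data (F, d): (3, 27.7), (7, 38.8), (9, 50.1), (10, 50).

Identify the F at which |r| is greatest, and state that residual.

F=3: ŷ = 17 + 3.4·3 = 27.2; r = 27.7 − 27.2 = 0.5
F=7: ŷ = 17 + 3.4·7 = 40.8; r = 38.8 − 40.8 = -2
F=9: ŷ = 17 + 3.4·9 = 47.6; r = 50.1 − 47.6 = 2.5
F=10: ŷ = 17 + 3.4·10 = 51; r = 50 − 51 = -1
Largest |r| is 2.5 at F = 9, residual 2.5.

F = 9, r = 2.5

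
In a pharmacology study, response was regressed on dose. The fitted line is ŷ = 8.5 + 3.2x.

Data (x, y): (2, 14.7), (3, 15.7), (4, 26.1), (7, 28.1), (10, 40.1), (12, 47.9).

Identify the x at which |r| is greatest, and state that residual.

x=2: ŷ = 8.5 + 3.2·2 = 14.9; r = 14.7 − 14.9 = -0.2
x=3: ŷ = 8.5 + 3.2·3 = 18.1; r = 15.7 − 18.1 = -2.4
x=4: ŷ = 8.5 + 3.2·4 = 21.3; r = 26.1 − 21.3 = 4.8
x=7: ŷ = 8.5 + 3.2·7 = 30.9; r = 28.1 − 30.9 = -2.8
x=10: ŷ = 8.5 + 3.2·10 = 40.5; r = 40.1 − 40.5 = -0.4
x=12: ŷ = 8.5 + 3.2·12 = 46.9; r = 47.9 − 46.9 = 1
Largest |r| is 4.8 at x = 4, residual 4.8.

x = 4, r = 4.8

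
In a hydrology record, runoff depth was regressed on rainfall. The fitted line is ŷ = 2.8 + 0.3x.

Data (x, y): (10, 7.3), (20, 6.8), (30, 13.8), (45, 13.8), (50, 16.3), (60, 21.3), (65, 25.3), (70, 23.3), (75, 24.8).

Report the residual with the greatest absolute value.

e = 3

x=10: ŷ = 2.8 + 0.3·10 = 5.8; e = 7.3 − 5.8 = 1.5
x=20: ŷ = 2.8 + 0.3·20 = 8.8; e = 6.8 − 8.8 = -2
x=30: ŷ = 2.8 + 0.3·30 = 11.8; e = 13.8 − 11.8 = 2
x=45: ŷ = 2.8 + 0.3·45 = 16.3; e = 13.8 − 16.3 = -2.5
x=50: ŷ = 2.8 + 0.3·50 = 17.8; e = 16.3 − 17.8 = -1.5
x=60: ŷ = 2.8 + 0.3·60 = 20.8; e = 21.3 − 20.8 = 0.5
x=65: ŷ = 2.8 + 0.3·65 = 22.3; e = 25.3 − 22.3 = 3
x=70: ŷ = 2.8 + 0.3·70 = 23.8; e = 23.3 − 23.8 = -0.5
x=75: ŷ = 2.8 + 0.3·75 = 25.3; e = 24.8 − 25.3 = -0.5
Largest |e| is 3 at x = 65, residual 3.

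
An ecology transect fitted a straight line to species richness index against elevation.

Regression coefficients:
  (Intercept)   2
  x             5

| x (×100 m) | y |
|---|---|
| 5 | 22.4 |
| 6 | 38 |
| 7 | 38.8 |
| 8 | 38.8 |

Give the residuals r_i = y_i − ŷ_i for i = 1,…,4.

-4.6, 6, 1.8, -3.2

x=5: ŷ = 2 + 5·5 = 27; r = 22.4 − 27 = -4.6
x=6: ŷ = 2 + 5·6 = 32; r = 38 − 32 = 6
x=7: ŷ = 2 + 5·7 = 37; r = 38.8 − 37 = 1.8
x=8: ŷ = 2 + 5·8 = 42; r = 38.8 − 42 = -3.2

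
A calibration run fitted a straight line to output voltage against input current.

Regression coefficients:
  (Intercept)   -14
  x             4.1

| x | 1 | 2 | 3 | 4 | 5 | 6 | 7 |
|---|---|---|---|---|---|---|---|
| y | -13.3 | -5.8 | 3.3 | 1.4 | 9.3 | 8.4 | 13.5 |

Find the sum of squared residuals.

x=1: ŷ = -14 + 4.1·1 = -9.9; r = -13.3 − (-9.9) = -3.4
x=2: ŷ = -14 + 4.1·2 = -5.8; r = -5.8 − (-5.8) = 0
x=3: ŷ = -14 + 4.1·3 = -1.7; r = 3.3 − (-1.7) = 5
x=4: ŷ = -14 + 4.1·4 = 2.4; r = 1.4 − 2.4 = -1
x=5: ŷ = -14 + 4.1·5 = 6.5; r = 9.3 − 6.5 = 2.8
x=6: ŷ = -14 + 4.1·6 = 10.6; r = 8.4 − 10.6 = -2.2
x=7: ŷ = -14 + 4.1·7 = 14.7; r = 13.5 − 14.7 = -1.2
SSE = 11.56 + 0 + 25 + 1 + 7.84 + 4.84 + 1.44 = 51.68

SSE = 51.68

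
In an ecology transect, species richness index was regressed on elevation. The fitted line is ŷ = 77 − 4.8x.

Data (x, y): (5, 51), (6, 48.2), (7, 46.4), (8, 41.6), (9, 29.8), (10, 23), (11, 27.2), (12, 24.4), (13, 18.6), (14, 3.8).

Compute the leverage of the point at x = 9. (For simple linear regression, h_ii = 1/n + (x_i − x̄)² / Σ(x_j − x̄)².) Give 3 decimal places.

h = 0.103

x̄ = (5 + 6 + 7 + 8 + 9 + 10 + 11 + 12 + 13 + 14)/10 = 9.5
Σ(x − x̄)² = 20.25 + 12.25 + 6.25 + 2.25 + 0.25 + 0.25 + 2.25 + 6.25 + 12.25 + 20.25 = 82.5
h = 1/10 + (-0.5)²/82.5 = 0.1 + 0.0030303 = 0.103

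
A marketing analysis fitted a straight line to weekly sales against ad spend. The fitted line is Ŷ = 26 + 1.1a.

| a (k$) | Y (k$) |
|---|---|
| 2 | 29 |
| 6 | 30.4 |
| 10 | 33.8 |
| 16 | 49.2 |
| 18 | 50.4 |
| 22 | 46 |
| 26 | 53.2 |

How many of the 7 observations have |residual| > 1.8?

5

a=2: Ŷ = 26 + 1.1·2 = 28.2; r = 29 − 28.2 = 0.8
a=6: Ŷ = 26 + 1.1·6 = 32.6; r = 30.4 − 32.6 = -2.2
a=10: Ŷ = 26 + 1.1·10 = 37; r = 33.8 − 37 = -3.2
a=16: Ŷ = 26 + 1.1·16 = 43.6; r = 49.2 − 43.6 = 5.6
a=18: Ŷ = 26 + 1.1·18 = 45.8; r = 50.4 − 45.8 = 4.6
a=22: Ŷ = 26 + 1.1·22 = 50.2; r = 46 − 50.2 = -4.2
a=26: Ŷ = 26 + 1.1·26 = 54.6; r = 53.2 − 54.6 = -1.4
|r| > 1.8: a=6 (|r|=2.2), a=10 (|r|=3.2), a=16 (|r|=5.6), a=18 (|r|=4.6), a=22 (|r|=4.2) → 5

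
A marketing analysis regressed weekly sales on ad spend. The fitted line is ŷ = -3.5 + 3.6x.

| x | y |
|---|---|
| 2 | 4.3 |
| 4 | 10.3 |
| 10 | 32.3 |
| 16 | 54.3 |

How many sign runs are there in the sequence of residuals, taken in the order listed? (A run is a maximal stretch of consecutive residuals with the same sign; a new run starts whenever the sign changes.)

x=2: ŷ = -3.5 + 3.6·2 = 3.7; r = 4.3 − 3.7 = 0.6
x=4: ŷ = -3.5 + 3.6·4 = 10.9; r = 10.3 − 10.9 = -0.6
x=10: ŷ = -3.5 + 3.6·10 = 32.5; r = 32.3 − 32.5 = -0.2
x=16: ŷ = -3.5 + 3.6·16 = 54.1; r = 54.3 − 54.1 = 0.2
Signs: + − − +
Runs: +×1, −×2, +×1 → 3

3 runs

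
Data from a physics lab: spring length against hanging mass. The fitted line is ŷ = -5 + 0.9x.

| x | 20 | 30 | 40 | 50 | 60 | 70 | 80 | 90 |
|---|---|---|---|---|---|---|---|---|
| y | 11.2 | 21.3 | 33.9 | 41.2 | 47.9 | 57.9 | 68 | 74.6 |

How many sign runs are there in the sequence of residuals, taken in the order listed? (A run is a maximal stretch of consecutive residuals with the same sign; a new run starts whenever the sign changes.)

x=20: ŷ = -5 + 0.9·20 = 13; r = 11.2 − 13 = -1.8
x=30: ŷ = -5 + 0.9·30 = 22; r = 21.3 − 22 = -0.7
x=40: ŷ = -5 + 0.9·40 = 31; r = 33.9 − 31 = 2.9
x=50: ŷ = -5 + 0.9·50 = 40; r = 41.2 − 40 = 1.2
x=60: ŷ = -5 + 0.9·60 = 49; r = 47.9 − 49 = -1.1
x=70: ŷ = -5 + 0.9·70 = 58; r = 57.9 − 58 = -0.1
x=80: ŷ = -5 + 0.9·80 = 67; r = 68 − 67 = 1
x=90: ŷ = -5 + 0.9·90 = 76; r = 74.6 − 76 = -1.4
Signs: − − + + − − + −
Runs: −×2, +×2, −×2, +×1, −×1 → 5

5 runs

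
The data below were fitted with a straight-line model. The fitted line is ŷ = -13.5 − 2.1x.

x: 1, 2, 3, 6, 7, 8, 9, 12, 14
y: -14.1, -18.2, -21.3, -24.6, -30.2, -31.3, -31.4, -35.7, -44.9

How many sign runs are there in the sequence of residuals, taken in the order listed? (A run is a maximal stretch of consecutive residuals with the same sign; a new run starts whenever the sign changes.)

x=1: ŷ = -13.5 − 2.1·1 = -15.6; e = -14.1 − (-15.6) = 1.5
x=2: ŷ = -13.5 − 2.1·2 = -17.7; e = -18.2 − (-17.7) = -0.5
x=3: ŷ = -13.5 − 2.1·3 = -19.8; e = -21.3 − (-19.8) = -1.5
x=6: ŷ = -13.5 − 2.1·6 = -26.1; e = -24.6 − (-26.1) = 1.5
x=7: ŷ = -13.5 − 2.1·7 = -28.2; e = -30.2 − (-28.2) = -2
x=8: ŷ = -13.5 − 2.1·8 = -30.3; e = -31.3 − (-30.3) = -1
x=9: ŷ = -13.5 − 2.1·9 = -32.4; e = -31.4 − (-32.4) = 1
x=12: ŷ = -13.5 − 2.1·12 = -38.7; e = -35.7 − (-38.7) = 3
x=14: ŷ = -13.5 − 2.1·14 = -42.9; e = -44.9 − (-42.9) = -2
Signs: + − − + − − + + −
Runs: +×1, −×2, +×1, −×2, +×2, −×1 → 6

6 runs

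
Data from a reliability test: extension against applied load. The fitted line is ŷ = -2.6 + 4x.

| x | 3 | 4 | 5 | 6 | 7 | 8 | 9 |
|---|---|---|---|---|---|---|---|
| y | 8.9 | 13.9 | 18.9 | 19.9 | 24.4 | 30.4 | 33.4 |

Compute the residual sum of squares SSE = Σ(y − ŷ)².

x=3: ŷ = -2.6 + 4·3 = 9.4; e = 8.9 − 9.4 = -0.5
x=4: ŷ = -2.6 + 4·4 = 13.4; e = 13.9 − 13.4 = 0.5
x=5: ŷ = -2.6 + 4·5 = 17.4; e = 18.9 − 17.4 = 1.5
x=6: ŷ = -2.6 + 4·6 = 21.4; e = 19.9 − 21.4 = -1.5
x=7: ŷ = -2.6 + 4·7 = 25.4; e = 24.4 − 25.4 = -1
x=8: ŷ = -2.6 + 4·8 = 29.4; e = 30.4 − 29.4 = 1
x=9: ŷ = -2.6 + 4·9 = 33.4; e = 33.4 − 33.4 = 0
SSE = 0.25 + 0.25 + 2.25 + 2.25 + 1 + 1 + 0 = 7

SSE = 7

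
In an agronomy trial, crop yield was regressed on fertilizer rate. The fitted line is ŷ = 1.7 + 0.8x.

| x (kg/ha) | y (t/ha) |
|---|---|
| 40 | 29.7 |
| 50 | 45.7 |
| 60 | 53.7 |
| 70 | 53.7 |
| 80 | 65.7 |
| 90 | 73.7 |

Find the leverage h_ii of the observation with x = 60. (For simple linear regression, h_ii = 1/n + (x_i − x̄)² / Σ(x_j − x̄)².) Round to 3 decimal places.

h = 0.181

x̄ = (40 + 50 + 60 + 70 + 80 + 90)/6 = 65
Σ(x − x̄)² = 625 + 225 + 25 + 25 + 225 + 625 = 1750
h = 1/6 + (-5)²/1750 = 0.166667 + 0.0142857 = 0.181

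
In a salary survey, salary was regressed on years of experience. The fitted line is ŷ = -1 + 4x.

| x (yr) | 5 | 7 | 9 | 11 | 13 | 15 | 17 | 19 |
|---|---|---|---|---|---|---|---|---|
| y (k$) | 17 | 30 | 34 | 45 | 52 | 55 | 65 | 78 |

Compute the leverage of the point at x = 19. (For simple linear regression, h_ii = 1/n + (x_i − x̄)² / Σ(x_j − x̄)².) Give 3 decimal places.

x̄ = (5 + 7 + 9 + 11 + 13 + 15 + 17 + 19)/8 = 12
Σ(x − x̄)² = 49 + 25 + 9 + 1 + 1 + 9 + 25 + 49 = 168
h = 1/8 + (7)²/168 = 0.125 + 0.291667 = 0.417

h = 0.417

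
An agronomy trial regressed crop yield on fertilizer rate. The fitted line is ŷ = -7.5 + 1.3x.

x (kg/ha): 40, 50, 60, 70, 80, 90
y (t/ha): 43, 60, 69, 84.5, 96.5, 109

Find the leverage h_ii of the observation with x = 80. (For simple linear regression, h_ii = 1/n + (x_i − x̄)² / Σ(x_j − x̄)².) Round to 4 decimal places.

h = 0.2952

x̄ = (40 + 50 + 60 + 70 + 80 + 90)/6 = 65
Σ(x − x̄)² = 625 + 225 + 25 + 25 + 225 + 625 = 1750
h = 1/6 + (15)²/1750 = 0.166667 + 0.128571 = 0.2952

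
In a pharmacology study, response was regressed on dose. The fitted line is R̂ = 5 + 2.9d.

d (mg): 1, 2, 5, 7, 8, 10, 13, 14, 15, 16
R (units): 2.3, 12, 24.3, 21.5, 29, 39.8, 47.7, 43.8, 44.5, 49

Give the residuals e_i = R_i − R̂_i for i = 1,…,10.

-5.6, 1.2, 4.8, -3.8, 0.8, 5.8, 5, -1.8, -4, -2.4

d=1: R̂ = 5 + 2.9·1 = 7.9; e = 2.3 − 7.9 = -5.6
d=2: R̂ = 5 + 2.9·2 = 10.8; e = 12 − 10.8 = 1.2
d=5: R̂ = 5 + 2.9·5 = 19.5; e = 24.3 − 19.5 = 4.8
d=7: R̂ = 5 + 2.9·7 = 25.3; e = 21.5 − 25.3 = -3.8
d=8: R̂ = 5 + 2.9·8 = 28.2; e = 29 − 28.2 = 0.8
d=10: R̂ = 5 + 2.9·10 = 34; e = 39.8 − 34 = 5.8
d=13: R̂ = 5 + 2.9·13 = 42.7; e = 47.7 − 42.7 = 5
d=14: R̂ = 5 + 2.9·14 = 45.6; e = 43.8 − 45.6 = -1.8
d=15: R̂ = 5 + 2.9·15 = 48.5; e = 44.5 − 48.5 = -4
d=16: R̂ = 5 + 2.9·16 = 51.4; e = 49 − 51.4 = -2.4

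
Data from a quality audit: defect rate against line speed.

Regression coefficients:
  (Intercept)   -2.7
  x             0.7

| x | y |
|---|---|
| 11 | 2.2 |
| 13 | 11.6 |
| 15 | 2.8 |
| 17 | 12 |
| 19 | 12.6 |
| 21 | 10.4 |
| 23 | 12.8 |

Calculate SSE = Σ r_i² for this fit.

SSE = 74.64

x=11: ŷ = -2.7 + 0.7·11 = 5; r = 2.2 − 5 = -2.8
x=13: ŷ = -2.7 + 0.7·13 = 6.4; r = 11.6 − 6.4 = 5.2
x=15: ŷ = -2.7 + 0.7·15 = 7.8; r = 2.8 − 7.8 = -5
x=17: ŷ = -2.7 + 0.7·17 = 9.2; r = 12 − 9.2 = 2.8
x=19: ŷ = -2.7 + 0.7·19 = 10.6; r = 12.6 − 10.6 = 2
x=21: ŷ = -2.7 + 0.7·21 = 12; r = 10.4 − 12 = -1.6
x=23: ŷ = -2.7 + 0.7·23 = 13.4; r = 12.8 − 13.4 = -0.6
SSE = 7.84 + 27.04 + 25 + 7.84 + 4 + 2.56 + 0.36 = 74.64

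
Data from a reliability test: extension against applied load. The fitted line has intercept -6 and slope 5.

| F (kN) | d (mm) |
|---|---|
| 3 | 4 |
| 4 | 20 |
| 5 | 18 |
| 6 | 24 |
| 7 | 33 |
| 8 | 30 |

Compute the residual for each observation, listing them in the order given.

-5, 6, -1, 0, 4, -4

F=3: ŷ = -6 + 5·3 = 9; e = 4 − 9 = -5
F=4: ŷ = -6 + 5·4 = 14; e = 20 − 14 = 6
F=5: ŷ = -6 + 5·5 = 19; e = 18 − 19 = -1
F=6: ŷ = -6 + 5·6 = 24; e = 24 − 24 = 0
F=7: ŷ = -6 + 5·7 = 29; e = 33 − 29 = 4
F=8: ŷ = -6 + 5·8 = 34; e = 30 − 34 = -4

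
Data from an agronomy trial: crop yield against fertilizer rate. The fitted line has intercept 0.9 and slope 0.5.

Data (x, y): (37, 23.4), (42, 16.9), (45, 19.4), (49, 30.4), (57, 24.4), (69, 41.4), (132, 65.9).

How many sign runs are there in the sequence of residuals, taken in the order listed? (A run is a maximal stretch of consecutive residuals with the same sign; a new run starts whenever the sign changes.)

x=37: ŷ = 0.9 + 0.5·37 = 19.4; r = 23.4 − 19.4 = 4
x=42: ŷ = 0.9 + 0.5·42 = 21.9; r = 16.9 − 21.9 = -5
x=45: ŷ = 0.9 + 0.5·45 = 23.4; r = 19.4 − 23.4 = -4
x=49: ŷ = 0.9 + 0.5·49 = 25.4; r = 30.4 − 25.4 = 5
x=57: ŷ = 0.9 + 0.5·57 = 29.4; r = 24.4 − 29.4 = -5
x=69: ŷ = 0.9 + 0.5·69 = 35.4; r = 41.4 − 35.4 = 6
x=132: ŷ = 0.9 + 0.5·132 = 66.9; r = 65.9 − 66.9 = -1
Signs: + − − + − + −
Runs: +×1, −×2, +×1, −×1, +×1, −×1 → 6

6 runs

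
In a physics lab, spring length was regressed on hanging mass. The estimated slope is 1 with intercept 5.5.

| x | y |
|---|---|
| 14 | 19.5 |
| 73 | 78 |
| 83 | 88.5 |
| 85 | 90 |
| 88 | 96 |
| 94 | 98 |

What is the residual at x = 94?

ŷ = 5.5 + 94 = 99.5
e = 98 − 99.5 = -1.5

e = -1.5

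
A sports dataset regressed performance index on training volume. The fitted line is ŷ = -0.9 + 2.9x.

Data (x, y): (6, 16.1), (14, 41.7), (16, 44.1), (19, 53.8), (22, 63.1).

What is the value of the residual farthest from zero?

x=6: ŷ = -0.9 + 2.9·6 = 16.5; e = 16.1 − 16.5 = -0.4
x=14: ŷ = -0.9 + 2.9·14 = 39.7; e = 41.7 − 39.7 = 2
x=16: ŷ = -0.9 + 2.9·16 = 45.5; e = 44.1 − 45.5 = -1.4
x=19: ŷ = -0.9 + 2.9·19 = 54.2; e = 53.8 − 54.2 = -0.4
x=22: ŷ = -0.9 + 2.9·22 = 62.9; e = 63.1 − 62.9 = 0.2
Largest |e| is 2 at x = 14, residual 2.

e = 2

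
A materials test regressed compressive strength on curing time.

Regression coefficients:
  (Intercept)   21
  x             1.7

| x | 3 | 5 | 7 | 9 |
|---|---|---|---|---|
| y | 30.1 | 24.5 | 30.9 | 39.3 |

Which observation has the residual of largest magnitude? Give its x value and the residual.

x = 5, r = -5

x=3: ŷ = 21 + 1.7·3 = 26.1; r = 30.1 − 26.1 = 4
x=5: ŷ = 21 + 1.7·5 = 29.5; r = 24.5 − 29.5 = -5
x=7: ŷ = 21 + 1.7·7 = 32.9; r = 30.9 − 32.9 = -2
x=9: ŷ = 21 + 1.7·9 = 36.3; r = 39.3 − 36.3 = 3
Largest |r| is 5 at x = 5, residual -5.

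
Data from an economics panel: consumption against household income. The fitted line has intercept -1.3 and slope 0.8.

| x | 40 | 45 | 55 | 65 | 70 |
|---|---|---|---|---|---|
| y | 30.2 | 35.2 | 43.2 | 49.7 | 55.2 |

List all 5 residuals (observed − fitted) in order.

-0.5, 0.5, 0.5, -1, 0.5

x=40: ŷ = -1.3 + 0.8·40 = 30.7; e = 30.2 − 30.7 = -0.5
x=45: ŷ = -1.3 + 0.8·45 = 34.7; e = 35.2 − 34.7 = 0.5
x=55: ŷ = -1.3 + 0.8·55 = 42.7; e = 43.2 − 42.7 = 0.5
x=65: ŷ = -1.3 + 0.8·65 = 50.7; e = 49.7 − 50.7 = -1
x=70: ŷ = -1.3 + 0.8·70 = 54.7; e = 55.2 − 54.7 = 0.5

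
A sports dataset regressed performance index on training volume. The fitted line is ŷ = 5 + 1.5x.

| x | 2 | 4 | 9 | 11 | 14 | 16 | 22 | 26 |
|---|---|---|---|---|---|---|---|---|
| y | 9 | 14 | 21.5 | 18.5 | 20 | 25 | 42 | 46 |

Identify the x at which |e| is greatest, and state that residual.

x=2: ŷ = 5 + 1.5·2 = 8; e = 9 − 8 = 1
x=4: ŷ = 5 + 1.5·4 = 11; e = 14 − 11 = 3
x=9: ŷ = 5 + 1.5·9 = 18.5; e = 21.5 − 18.5 = 3
x=11: ŷ = 5 + 1.5·11 = 21.5; e = 18.5 − 21.5 = -3
x=14: ŷ = 5 + 1.5·14 = 26; e = 20 − 26 = -6
x=16: ŷ = 5 + 1.5·16 = 29; e = 25 − 29 = -4
x=22: ŷ = 5 + 1.5·22 = 38; e = 42 − 38 = 4
x=26: ŷ = 5 + 1.5·26 = 44; e = 46 − 44 = 2
Largest |e| is 6 at x = 14, residual -6.

x = 14, e = -6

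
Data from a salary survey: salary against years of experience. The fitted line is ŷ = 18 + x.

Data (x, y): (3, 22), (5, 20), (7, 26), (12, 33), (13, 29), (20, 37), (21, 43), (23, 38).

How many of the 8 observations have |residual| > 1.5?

x=3: ŷ = 18 + 3 = 21; r = 22 − 21 = 1
x=5: ŷ = 18 + 5 = 23; r = 20 − 23 = -3
x=7: ŷ = 18 + 7 = 25; r = 26 − 25 = 1
x=12: ŷ = 18 + 12 = 30; r = 33 − 30 = 3
x=13: ŷ = 18 + 13 = 31; r = 29 − 31 = -2
x=20: ŷ = 18 + 20 = 38; r = 37 − 38 = -1
x=21: ŷ = 18 + 21 = 39; r = 43 − 39 = 4
x=23: ŷ = 18 + 23 = 41; r = 38 − 41 = -3
|r| > 1.5: x=5 (|r|=3), x=12 (|r|=3), x=13 (|r|=2), x=21 (|r|=4), x=23 (|r|=3) → 5

5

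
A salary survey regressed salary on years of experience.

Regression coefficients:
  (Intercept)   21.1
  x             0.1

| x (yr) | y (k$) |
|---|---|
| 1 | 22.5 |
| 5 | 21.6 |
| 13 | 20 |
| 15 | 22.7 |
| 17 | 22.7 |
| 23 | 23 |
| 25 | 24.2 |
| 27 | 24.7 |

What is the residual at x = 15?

ŷ = 21.1 + 0.1·15 = 22.6
r = 22.7 − 22.6 = 0.1

r = 0.1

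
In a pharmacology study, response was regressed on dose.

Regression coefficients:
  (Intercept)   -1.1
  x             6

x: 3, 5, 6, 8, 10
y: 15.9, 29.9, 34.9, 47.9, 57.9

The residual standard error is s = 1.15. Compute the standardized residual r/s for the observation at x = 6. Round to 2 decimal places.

ŷ = -1.1 + 6·6 = 34.9
r = 34.9 − 34.9 = 0
r/s = 0 / 1.15 = 0.00

0.00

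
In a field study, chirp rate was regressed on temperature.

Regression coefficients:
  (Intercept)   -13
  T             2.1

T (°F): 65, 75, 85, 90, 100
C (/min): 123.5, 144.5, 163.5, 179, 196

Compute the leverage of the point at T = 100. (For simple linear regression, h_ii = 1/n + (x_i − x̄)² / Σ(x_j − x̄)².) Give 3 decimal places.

T̄ = (65 + 75 + 85 + 90 + 100)/5 = 83
Σ(T − T̄)² = 324 + 64 + 4 + 49 + 289 = 730
h = 1/5 + (17)²/730 = 0.2 + 0.39589 = 0.596

h = 0.596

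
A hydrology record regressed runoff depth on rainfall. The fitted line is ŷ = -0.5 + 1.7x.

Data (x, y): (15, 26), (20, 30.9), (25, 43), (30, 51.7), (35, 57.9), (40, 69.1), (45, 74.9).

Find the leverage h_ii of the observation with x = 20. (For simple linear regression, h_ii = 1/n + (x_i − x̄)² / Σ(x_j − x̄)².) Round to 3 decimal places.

h = 0.286

x̄ = (15 + 20 + 25 + 30 + 35 + 40 + 45)/7 = 30
Σ(x − x̄)² = 225 + 100 + 25 + 0 + 25 + 100 + 225 = 700
h = 1/7 + (-10)²/700 = 0.142857 + 0.142857 = 0.286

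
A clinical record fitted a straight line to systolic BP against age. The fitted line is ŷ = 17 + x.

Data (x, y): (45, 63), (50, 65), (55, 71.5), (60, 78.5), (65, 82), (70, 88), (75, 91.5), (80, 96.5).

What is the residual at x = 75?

r = -0.5

ŷ = 17 + 75 = 92
r = 91.5 − 92 = -0.5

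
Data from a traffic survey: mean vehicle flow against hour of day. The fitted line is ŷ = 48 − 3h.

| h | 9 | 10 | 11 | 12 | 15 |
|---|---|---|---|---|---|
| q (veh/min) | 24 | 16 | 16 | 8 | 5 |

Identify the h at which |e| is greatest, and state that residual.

h = 12, e = -4

h=9: ŷ = 48 − 3·9 = 21; e = 24 − 21 = 3
h=10: ŷ = 48 − 3·10 = 18; e = 16 − 18 = -2
h=11: ŷ = 48 − 3·11 = 15; e = 16 − 15 = 1
h=12: ŷ = 48 − 3·12 = 12; e = 8 − 12 = -4
h=15: ŷ = 48 − 3·15 = 3; e = 5 − 3 = 2
Largest |e| is 4 at h = 12, residual -4.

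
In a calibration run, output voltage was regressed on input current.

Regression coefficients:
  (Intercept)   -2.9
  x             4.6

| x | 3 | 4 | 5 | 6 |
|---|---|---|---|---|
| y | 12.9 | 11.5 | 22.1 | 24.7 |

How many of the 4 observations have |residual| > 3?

x=3: ŷ = -2.9 + 4.6·3 = 10.9; r = 12.9 − 10.9 = 2
x=4: ŷ = -2.9 + 4.6·4 = 15.5; r = 11.5 − 15.5 = -4
x=5: ŷ = -2.9 + 4.6·5 = 20.1; r = 22.1 − 20.1 = 2
x=6: ŷ = -2.9 + 4.6·6 = 24.7; r = 24.7 − 24.7 = 0
|r| > 3: x=4 (|r|=4) → 1

1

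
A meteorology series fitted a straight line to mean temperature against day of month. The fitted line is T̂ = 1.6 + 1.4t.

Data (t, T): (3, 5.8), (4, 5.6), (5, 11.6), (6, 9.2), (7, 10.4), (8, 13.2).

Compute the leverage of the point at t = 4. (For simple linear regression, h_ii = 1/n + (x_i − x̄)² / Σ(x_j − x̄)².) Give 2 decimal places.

t̄ = (3 + 4 + 5 + 6 + 7 + 8)/6 = 5.5
Σ(t − t̄)² = 6.25 + 2.25 + 0.25 + 0.25 + 2.25 + 6.25 = 17.5
h = 1/6 + (-1.5)²/17.5 = 0.166667 + 0.128571 = 0.30

h = 0.30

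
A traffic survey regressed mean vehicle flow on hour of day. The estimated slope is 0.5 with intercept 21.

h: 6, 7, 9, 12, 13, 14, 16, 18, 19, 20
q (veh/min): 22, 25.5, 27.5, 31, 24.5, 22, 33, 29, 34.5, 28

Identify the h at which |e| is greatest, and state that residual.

h = 14, e = -6

h=6: ŷ = 21 + 0.5·6 = 24; e = 22 − 24 = -2
h=7: ŷ = 21 + 0.5·7 = 24.5; e = 25.5 − 24.5 = 1
h=9: ŷ = 21 + 0.5·9 = 25.5; e = 27.5 − 25.5 = 2
h=12: ŷ = 21 + 0.5·12 = 27; e = 31 − 27 = 4
h=13: ŷ = 21 + 0.5·13 = 27.5; e = 24.5 − 27.5 = -3
h=14: ŷ = 21 + 0.5·14 = 28; e = 22 − 28 = -6
h=16: ŷ = 21 + 0.5·16 = 29; e = 33 − 29 = 4
h=18: ŷ = 21 + 0.5·18 = 30; e = 29 − 30 = -1
h=19: ŷ = 21 + 0.5·19 = 30.5; e = 34.5 − 30.5 = 4
h=20: ŷ = 21 + 0.5·20 = 31; e = 28 − 31 = -3
Largest |e| is 6 at h = 14, residual -6.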